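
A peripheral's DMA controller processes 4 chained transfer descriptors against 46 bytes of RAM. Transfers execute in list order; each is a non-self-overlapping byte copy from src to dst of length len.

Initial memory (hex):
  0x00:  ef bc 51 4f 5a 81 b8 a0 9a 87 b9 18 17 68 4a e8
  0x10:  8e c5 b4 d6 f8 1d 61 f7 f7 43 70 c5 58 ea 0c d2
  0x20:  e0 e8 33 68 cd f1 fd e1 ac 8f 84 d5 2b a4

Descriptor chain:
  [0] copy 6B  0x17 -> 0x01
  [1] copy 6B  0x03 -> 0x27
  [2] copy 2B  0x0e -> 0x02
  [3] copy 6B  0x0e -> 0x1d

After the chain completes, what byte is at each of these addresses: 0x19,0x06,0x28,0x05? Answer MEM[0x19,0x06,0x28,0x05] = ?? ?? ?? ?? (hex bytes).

MEM[0x19,0x06,0x28,0x05] = 43 58 70 c5

#0 dst[0x01+6] := {0xf7,0xf7,0x43,0x70,0xc5,0x58}
#1 dst[0x27+6] := {0x43,0x70,0xc5,0x58,0xa0,0x9a}
#2 dst[0x02+2] := {0x4a,0xe8}
#3 dst[0x1d+6] := {0x4a,0xe8,0x8e,0xc5,0xb4,0xd6}
query mem[0x19]=0x43, mem[0x06]=0x58, mem[0x28]=0x70, mem[0x05]=0xc5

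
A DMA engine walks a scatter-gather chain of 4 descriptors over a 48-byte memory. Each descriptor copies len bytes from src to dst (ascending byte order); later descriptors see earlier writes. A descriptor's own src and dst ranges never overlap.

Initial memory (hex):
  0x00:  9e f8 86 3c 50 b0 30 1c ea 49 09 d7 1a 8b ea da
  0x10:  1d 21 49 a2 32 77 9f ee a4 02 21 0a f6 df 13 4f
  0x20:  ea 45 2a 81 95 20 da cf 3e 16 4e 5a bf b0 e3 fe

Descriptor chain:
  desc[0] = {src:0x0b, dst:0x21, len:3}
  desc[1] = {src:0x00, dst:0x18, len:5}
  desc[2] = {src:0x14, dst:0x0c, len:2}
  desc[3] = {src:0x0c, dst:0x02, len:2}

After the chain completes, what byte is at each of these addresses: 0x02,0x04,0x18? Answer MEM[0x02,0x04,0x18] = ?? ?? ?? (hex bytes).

D0: mem[0x21..0x23] <- [d7 1a 8b]
D1: mem[0x18..0x1c] <- [9e f8 86 3c 50]
D2: mem[0x0c..0x0d] <- [32 77]
D3: mem[0x02..0x03] <- [32 77]
query mem[0x02]=0x32, mem[0x04]=0x50, mem[0x18]=0x9e

MEM[0x02,0x04,0x18] = 32 50 9e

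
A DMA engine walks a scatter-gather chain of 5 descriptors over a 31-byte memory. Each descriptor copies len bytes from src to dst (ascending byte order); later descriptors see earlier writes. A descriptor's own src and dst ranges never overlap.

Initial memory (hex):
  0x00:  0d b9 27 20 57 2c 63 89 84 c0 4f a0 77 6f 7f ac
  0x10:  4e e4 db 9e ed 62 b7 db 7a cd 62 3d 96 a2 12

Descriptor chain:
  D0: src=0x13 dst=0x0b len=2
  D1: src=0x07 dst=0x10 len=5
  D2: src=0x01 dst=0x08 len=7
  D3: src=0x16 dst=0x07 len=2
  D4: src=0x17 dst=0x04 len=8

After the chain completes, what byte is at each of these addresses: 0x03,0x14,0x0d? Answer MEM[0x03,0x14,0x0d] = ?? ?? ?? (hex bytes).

D0: mem[0x0b..0x0c] <- [9e ed]
D1: mem[0x10..0x14] <- [89 84 c0 4f 9e]
D2: mem[0x08..0x0e] <- [b9 27 20 57 2c 63 89]
D3: mem[0x07..0x08] <- [b7 db]
D4: mem[0x04..0x0b] <- [db 7a cd 62 3d 96 a2 12]
query mem[0x03]=0x20, mem[0x14]=0x9e, mem[0x0d]=0x63

MEM[0x03,0x14,0x0d] = 20 9e 63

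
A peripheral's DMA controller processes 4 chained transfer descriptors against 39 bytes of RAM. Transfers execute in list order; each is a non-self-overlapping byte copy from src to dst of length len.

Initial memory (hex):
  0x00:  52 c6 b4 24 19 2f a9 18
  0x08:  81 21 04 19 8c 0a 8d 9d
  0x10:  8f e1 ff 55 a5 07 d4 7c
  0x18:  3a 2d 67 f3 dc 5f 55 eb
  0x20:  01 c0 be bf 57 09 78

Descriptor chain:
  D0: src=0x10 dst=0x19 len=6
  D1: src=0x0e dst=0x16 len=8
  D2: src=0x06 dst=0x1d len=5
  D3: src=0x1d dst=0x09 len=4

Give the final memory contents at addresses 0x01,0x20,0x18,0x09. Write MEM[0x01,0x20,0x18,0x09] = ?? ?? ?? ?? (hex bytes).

MEM[0x01,0x20,0x18,0x09] = c6 21 8f a9

[0] 0x10->0x19 len=6 : 8f e1 ff 55 a5 07
[1] 0x0e->0x16 len=8 : 8d 9d 8f e1 ff 55 a5 07
[2] 0x06->0x1d len=5 : a9 18 81 21 04
[3] 0x1d->0x09 len=4 : a9 18 81 21
query mem[0x01]=0xc6, mem[0x20]=0x21, mem[0x18]=0x8f, mem[0x09]=0xa9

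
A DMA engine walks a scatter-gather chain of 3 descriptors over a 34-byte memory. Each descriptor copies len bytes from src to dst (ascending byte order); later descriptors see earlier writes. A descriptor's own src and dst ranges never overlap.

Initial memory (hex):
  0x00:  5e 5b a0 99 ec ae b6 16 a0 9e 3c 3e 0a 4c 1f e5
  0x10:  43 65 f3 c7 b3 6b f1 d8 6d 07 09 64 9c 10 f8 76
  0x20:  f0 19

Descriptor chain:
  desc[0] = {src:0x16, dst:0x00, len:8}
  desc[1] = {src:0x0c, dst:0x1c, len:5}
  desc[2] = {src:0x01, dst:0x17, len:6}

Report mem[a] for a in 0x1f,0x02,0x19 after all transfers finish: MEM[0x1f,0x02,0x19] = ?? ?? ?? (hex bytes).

  after D0: wrote 8B at 0x00 = f1d86d0709649c10
  after D1: wrote 5B at 0x1c = 0a4c1fe543
  after D2: wrote 6B at 0x17 = d86d0709649c
query mem[0x1f]=0xe5, mem[0x02]=0x6d, mem[0x19]=0x07

MEM[0x1f,0x02,0x19] = e5 6d 07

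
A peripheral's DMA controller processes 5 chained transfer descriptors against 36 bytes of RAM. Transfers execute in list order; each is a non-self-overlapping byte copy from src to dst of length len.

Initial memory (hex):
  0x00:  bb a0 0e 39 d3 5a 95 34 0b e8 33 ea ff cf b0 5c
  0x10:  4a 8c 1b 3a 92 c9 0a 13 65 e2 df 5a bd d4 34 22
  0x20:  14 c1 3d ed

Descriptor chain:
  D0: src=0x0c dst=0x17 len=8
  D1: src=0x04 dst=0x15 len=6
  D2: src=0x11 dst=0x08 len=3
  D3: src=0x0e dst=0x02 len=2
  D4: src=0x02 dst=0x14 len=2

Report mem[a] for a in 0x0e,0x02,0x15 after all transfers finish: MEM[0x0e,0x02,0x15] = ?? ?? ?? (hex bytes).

MEM[0x0e,0x02,0x15] = b0 b0 5c

  after D0: wrote 8B at 0x17 = ffcfb05c4a8c1b3a
  after D1: wrote 6B at 0x15 = d35a95340be8
  after D2: wrote 3B at 0x08 = 8c1b3a
  after D3: wrote 2B at 0x02 = b05c
  after D4: wrote 2B at 0x14 = b05c
query mem[0x0e]=0xb0, mem[0x02]=0xb0, mem[0x15]=0x5c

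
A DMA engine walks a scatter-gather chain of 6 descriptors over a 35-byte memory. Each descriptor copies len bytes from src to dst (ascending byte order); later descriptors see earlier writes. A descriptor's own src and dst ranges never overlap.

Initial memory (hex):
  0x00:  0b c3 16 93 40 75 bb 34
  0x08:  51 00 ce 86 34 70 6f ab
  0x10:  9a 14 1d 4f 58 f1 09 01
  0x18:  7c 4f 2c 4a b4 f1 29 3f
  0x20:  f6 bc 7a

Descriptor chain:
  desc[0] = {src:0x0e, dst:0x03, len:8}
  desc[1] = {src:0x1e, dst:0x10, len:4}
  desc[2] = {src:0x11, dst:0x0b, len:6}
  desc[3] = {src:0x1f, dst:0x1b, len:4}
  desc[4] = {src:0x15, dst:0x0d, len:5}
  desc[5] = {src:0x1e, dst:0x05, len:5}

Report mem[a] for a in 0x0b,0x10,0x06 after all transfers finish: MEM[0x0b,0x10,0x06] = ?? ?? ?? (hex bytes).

  after D0: wrote 8B at 0x03 = 6fab9a141d4f58f1
  after D1: wrote 4B at 0x10 = 293ff6bc
  after D2: wrote 6B at 0x0b = 3ff6bc58f109
  after D3: wrote 4B at 0x1b = 3ff6bc7a
  after D4: wrote 5B at 0x0d = f109017c4f
  after D5: wrote 5B at 0x05 = 7a3ff6bc7a
query mem[0x0b]=0x3f, mem[0x10]=0x7c, mem[0x06]=0x3f

MEM[0x0b,0x10,0x06] = 3f 7c 3f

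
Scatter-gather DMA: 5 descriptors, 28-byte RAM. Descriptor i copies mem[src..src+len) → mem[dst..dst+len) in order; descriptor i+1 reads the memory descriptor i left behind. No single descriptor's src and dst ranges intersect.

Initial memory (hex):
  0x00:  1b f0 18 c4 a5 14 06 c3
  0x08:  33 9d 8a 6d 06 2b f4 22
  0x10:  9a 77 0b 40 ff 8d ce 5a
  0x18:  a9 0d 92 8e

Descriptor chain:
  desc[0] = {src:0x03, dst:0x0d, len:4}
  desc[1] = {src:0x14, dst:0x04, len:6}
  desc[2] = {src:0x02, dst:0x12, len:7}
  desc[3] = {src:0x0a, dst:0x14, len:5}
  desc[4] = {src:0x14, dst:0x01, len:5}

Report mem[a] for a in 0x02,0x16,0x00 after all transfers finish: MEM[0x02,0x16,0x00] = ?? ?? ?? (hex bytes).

MEM[0x02,0x16,0x00] = 6d 06 1b

#0 dst[0x0d+4] := {0xc4,0xa5,0x14,0x06}
#1 dst[0x04+6] := {0xff,0x8d,0xce,0x5a,0xa9,0x0d}
#2 dst[0x12+7] := {0x18,0xc4,0xff,0x8d,0xce,0x5a,0xa9}
#3 dst[0x14+5] := {0x8a,0x6d,0x06,0xc4,0xa5}
#4 dst[0x01+5] := {0x8a,0x6d,0x06,0xc4,0xa5}
query mem[0x02]=0x6d, mem[0x16]=0x06, mem[0x00]=0x1b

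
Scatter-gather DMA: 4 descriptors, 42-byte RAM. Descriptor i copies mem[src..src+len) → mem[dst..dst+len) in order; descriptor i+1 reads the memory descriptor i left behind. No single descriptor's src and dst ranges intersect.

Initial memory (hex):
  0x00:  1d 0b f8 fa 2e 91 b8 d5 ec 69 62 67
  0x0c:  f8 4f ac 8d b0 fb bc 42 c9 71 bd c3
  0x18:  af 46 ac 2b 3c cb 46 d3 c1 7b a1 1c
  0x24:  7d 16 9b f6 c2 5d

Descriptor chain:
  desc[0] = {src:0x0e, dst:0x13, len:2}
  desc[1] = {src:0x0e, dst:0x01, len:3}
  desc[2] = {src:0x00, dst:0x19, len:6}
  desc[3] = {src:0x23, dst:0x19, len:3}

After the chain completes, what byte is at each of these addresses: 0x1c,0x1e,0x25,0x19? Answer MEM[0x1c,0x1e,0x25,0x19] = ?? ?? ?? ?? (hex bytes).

MEM[0x1c,0x1e,0x25,0x19] = b0 91 16 1c

#0 dst[0x13+2] := {0xac,0x8d}
#1 dst[0x01+3] := {0xac,0x8d,0xb0}
#2 dst[0x19+6] := {0x1d,0xac,0x8d,0xb0,0x2e,0x91}
#3 dst[0x19+3] := {0x1c,0x7d,0x16}
query mem[0x1c]=0xb0, mem[0x1e]=0x91, mem[0x25]=0x16, mem[0x19]=0x1c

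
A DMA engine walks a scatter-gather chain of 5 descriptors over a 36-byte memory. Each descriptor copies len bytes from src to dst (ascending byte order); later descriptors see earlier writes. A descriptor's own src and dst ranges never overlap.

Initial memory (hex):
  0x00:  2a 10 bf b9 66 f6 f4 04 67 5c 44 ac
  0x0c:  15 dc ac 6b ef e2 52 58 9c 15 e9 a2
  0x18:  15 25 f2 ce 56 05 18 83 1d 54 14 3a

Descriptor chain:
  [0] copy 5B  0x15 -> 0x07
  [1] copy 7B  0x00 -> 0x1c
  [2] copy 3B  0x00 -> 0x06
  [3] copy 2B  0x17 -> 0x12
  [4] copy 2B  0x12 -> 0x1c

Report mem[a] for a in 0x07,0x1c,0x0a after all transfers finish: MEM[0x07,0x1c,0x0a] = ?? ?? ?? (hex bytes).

MEM[0x07,0x1c,0x0a] = 10 a2 15

D0: mem[0x07..0x0b] <- [15 e9 a2 15 25]
D1: mem[0x1c..0x22] <- [2a 10 bf b9 66 f6 f4]
D2: mem[0x06..0x08] <- [2a 10 bf]
D3: mem[0x12..0x13] <- [a2 15]
D4: mem[0x1c..0x1d] <- [a2 15]
query mem[0x07]=0x10, mem[0x1c]=0xa2, mem[0x0a]=0x15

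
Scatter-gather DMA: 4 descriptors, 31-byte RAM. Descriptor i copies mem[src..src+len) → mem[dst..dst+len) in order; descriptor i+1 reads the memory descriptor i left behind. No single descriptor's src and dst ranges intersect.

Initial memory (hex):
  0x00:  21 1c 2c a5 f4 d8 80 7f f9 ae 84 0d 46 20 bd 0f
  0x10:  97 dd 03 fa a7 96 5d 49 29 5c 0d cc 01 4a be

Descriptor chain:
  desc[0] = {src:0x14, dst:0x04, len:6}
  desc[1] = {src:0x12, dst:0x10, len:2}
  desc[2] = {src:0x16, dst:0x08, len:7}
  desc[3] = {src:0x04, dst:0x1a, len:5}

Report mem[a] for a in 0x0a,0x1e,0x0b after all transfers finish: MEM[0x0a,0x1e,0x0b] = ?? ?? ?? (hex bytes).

MEM[0x0a,0x1e,0x0b] = 29 5d 5c

  after D0: wrote 6B at 0x04 = a7965d49295c
  after D1: wrote 2B at 0x10 = 03fa
  after D2: wrote 7B at 0x08 = 5d49295c0dcc01
  after D3: wrote 5B at 0x1a = a7965d495d
query mem[0x0a]=0x29, mem[0x1e]=0x5d, mem[0x0b]=0x5c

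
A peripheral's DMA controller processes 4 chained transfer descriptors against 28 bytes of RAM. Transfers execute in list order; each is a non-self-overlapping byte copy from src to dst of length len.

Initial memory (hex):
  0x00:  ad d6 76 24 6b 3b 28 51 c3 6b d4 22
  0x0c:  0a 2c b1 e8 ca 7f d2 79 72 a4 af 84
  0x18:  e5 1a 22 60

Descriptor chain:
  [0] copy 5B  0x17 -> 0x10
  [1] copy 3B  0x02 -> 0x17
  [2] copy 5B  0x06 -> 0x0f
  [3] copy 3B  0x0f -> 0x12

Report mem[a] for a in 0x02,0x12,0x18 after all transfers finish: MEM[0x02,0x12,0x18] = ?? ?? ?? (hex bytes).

  after D0: wrote 5B at 0x10 = 84e51a2260
  after D1: wrote 3B at 0x17 = 76246b
  after D2: wrote 5B at 0x0f = 2851c36bd4
  after D3: wrote 3B at 0x12 = 2851c3
query mem[0x02]=0x76, mem[0x12]=0x28, mem[0x18]=0x24

MEM[0x02,0x12,0x18] = 76 28 24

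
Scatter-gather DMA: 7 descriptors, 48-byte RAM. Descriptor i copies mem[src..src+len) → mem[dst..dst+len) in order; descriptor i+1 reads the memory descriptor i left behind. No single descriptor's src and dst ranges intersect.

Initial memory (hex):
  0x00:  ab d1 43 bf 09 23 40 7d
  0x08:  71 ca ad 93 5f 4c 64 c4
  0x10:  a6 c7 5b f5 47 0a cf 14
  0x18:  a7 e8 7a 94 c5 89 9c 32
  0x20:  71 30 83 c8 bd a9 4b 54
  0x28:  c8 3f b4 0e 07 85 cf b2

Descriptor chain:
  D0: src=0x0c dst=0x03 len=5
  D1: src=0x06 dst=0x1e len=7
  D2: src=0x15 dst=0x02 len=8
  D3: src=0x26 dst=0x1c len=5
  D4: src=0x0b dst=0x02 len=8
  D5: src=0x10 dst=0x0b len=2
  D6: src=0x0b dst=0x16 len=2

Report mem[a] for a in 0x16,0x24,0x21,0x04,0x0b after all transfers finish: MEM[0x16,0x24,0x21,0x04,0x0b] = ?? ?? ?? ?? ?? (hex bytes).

MEM[0x16,0x24,0x21,0x04,0x0b] = a6 5f ca 4c a6

  after D0: wrote 5B at 0x03 = 5f4c64c4a6
  after D1: wrote 7B at 0x1e = c4a671caad935f
  after D2: wrote 8B at 0x02 = 0acf14a7e87a94c5
  after D3: wrote 5B at 0x1c = 4b54c83fb4
  after D4: wrote 8B at 0x02 = 935f4c64c4a6c75b
  after D5: wrote 2B at 0x0b = a6c7
  after D6: wrote 2B at 0x16 = a6c7
query mem[0x16]=0xa6, mem[0x24]=0x5f, mem[0x21]=0xca, mem[0x04]=0x4c, mem[0x0b]=0xa6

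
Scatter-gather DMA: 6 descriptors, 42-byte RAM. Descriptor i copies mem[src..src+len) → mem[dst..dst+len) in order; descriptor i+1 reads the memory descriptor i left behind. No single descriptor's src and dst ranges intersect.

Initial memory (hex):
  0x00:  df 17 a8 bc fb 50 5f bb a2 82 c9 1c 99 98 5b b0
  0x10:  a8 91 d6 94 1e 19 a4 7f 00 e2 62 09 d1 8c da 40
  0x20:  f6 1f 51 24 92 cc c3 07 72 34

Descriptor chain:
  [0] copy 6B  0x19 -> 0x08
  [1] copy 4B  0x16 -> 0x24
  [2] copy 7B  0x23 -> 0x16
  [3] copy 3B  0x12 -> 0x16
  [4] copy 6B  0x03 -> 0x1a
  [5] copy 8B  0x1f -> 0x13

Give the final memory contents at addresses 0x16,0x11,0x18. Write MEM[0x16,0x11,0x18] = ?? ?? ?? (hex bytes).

[0] 0x19->0x08 len=6 : e2 62 09 d1 8c da
[1] 0x16->0x24 len=4 : a4 7f 00 e2
[2] 0x23->0x16 len=7 : 24 a4 7f 00 e2 72 34
[3] 0x12->0x16 len=3 : d6 94 1e
[4] 0x03->0x1a len=6 : bc fb 50 5f bb e2
[5] 0x1f->0x13 len=8 : e2 f6 1f 51 24 a4 7f 00
query mem[0x16]=0x51, mem[0x11]=0x91, mem[0x18]=0xa4

MEM[0x16,0x11,0x18] = 51 91 a4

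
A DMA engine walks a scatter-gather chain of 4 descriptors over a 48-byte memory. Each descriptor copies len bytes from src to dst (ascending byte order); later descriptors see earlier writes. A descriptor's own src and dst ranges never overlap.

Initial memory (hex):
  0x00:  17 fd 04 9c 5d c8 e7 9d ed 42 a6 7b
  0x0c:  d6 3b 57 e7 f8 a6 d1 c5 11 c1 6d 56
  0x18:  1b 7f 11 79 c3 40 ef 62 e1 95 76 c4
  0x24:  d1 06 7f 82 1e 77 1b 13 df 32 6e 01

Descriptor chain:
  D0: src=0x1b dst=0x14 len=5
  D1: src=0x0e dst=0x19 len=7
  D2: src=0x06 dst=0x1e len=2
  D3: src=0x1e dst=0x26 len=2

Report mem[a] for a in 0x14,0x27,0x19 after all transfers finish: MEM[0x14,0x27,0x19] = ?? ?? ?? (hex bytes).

MEM[0x14,0x27,0x19] = 79 9d 57

  after D0: wrote 5B at 0x14 = 79c340ef62
  after D1: wrote 7B at 0x19 = 57e7f8a6d1c579
  after D2: wrote 2B at 0x1e = e79d
  after D3: wrote 2B at 0x26 = e79d
query mem[0x14]=0x79, mem[0x27]=0x9d, mem[0x19]=0x57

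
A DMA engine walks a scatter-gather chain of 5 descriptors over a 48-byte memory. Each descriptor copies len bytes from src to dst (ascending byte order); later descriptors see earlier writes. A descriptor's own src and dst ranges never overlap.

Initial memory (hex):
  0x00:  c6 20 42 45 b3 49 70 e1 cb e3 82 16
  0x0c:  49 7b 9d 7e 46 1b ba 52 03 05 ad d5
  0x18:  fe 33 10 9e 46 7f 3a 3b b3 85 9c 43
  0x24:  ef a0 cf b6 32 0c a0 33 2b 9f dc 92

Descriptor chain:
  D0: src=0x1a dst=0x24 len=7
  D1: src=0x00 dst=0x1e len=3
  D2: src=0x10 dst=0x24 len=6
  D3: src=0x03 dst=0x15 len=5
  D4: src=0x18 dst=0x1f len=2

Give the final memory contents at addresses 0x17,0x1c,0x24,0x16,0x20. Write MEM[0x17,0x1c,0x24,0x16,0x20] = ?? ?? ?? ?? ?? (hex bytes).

D0: mem[0x24..0x2a] <- [10 9e 46 7f 3a 3b b3]
D1: mem[0x1e..0x20] <- [c6 20 42]
D2: mem[0x24..0x29] <- [46 1b ba 52 03 05]
D3: mem[0x15..0x19] <- [45 b3 49 70 e1]
D4: mem[0x1f..0x20] <- [70 e1]
query mem[0x17]=0x49, mem[0x1c]=0x46, mem[0x24]=0x46, mem[0x16]=0xb3, mem[0x20]=0xe1

MEM[0x17,0x1c,0x24,0x16,0x20] = 49 46 46 b3 e1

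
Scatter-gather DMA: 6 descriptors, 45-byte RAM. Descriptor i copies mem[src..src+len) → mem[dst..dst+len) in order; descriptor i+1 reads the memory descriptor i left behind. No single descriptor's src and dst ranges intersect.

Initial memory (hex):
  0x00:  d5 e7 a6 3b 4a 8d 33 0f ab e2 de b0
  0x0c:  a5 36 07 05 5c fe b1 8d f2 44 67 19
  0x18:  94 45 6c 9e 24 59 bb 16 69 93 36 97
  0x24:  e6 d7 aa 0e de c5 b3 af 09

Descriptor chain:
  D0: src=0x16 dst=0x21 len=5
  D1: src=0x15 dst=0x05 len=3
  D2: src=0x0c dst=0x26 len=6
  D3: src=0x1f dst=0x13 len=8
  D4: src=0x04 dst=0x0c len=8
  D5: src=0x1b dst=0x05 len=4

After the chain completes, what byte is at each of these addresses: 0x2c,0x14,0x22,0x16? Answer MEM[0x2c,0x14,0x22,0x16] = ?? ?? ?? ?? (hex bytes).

MEM[0x2c,0x14,0x22,0x16] = 09 69 19 19

[0] 0x16->0x21 len=5 : 67 19 94 45 6c
[1] 0x15->0x05 len=3 : 44 67 19
[2] 0x0c->0x26 len=6 : a5 36 07 05 5c fe
[3] 0x1f->0x13 len=8 : 16 69 67 19 94 45 6c a5
[4] 0x04->0x0c len=8 : 4a 44 67 19 ab e2 de b0
[5] 0x1b->0x05 len=4 : 9e 24 59 bb
query mem[0x2c]=0x09, mem[0x14]=0x69, mem[0x22]=0x19, mem[0x16]=0x19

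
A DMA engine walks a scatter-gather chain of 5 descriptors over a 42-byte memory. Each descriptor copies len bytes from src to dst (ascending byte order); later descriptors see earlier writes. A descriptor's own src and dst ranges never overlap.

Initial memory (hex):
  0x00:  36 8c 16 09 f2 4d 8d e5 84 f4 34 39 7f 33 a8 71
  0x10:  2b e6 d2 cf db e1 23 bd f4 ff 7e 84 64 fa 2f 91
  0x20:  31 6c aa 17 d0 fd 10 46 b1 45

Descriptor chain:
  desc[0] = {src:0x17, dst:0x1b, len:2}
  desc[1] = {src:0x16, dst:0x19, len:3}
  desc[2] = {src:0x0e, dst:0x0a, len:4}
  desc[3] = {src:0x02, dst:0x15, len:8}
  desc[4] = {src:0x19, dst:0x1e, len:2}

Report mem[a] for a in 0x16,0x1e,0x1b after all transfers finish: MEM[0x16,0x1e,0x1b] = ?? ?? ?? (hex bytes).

#0 dst[0x1b+2] := {0xbd,0xf4}
#1 dst[0x19+3] := {0x23,0xbd,0xf4}
#2 dst[0x0a+4] := {0xa8,0x71,0x2b,0xe6}
#3 dst[0x15+8] := {0x16,0x09,0xf2,0x4d,0x8d,0xe5,0x84,0xf4}
#4 dst[0x1e+2] := {0x8d,0xe5}
query mem[0x16]=0x09, mem[0x1e]=0x8d, mem[0x1b]=0x84

MEM[0x16,0x1e,0x1b] = 09 8d 84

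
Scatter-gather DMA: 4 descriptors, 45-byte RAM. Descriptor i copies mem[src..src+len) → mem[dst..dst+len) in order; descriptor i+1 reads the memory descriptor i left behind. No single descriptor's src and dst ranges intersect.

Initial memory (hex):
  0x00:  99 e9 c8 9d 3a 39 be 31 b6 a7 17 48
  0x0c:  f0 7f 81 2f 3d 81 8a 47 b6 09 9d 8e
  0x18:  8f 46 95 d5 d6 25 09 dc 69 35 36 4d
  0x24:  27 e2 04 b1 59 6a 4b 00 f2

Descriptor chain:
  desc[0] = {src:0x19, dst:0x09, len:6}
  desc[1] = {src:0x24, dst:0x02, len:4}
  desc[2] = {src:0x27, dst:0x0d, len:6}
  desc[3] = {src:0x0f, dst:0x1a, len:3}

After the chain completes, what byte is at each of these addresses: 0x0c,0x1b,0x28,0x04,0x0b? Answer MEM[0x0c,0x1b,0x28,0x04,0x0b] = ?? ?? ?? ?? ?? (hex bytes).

  after D0: wrote 6B at 0x09 = 4695d5d62509
  after D1: wrote 4B at 0x02 = 27e204b1
  after D2: wrote 6B at 0x0d = b1596a4b00f2
  after D3: wrote 3B at 0x1a = 6a4b00
query mem[0x0c]=0xd6, mem[0x1b]=0x4b, mem[0x28]=0x59, mem[0x04]=0x04, mem[0x0b]=0xd5

MEM[0x0c,0x1b,0x28,0x04,0x0b] = d6 4b 59 04 d5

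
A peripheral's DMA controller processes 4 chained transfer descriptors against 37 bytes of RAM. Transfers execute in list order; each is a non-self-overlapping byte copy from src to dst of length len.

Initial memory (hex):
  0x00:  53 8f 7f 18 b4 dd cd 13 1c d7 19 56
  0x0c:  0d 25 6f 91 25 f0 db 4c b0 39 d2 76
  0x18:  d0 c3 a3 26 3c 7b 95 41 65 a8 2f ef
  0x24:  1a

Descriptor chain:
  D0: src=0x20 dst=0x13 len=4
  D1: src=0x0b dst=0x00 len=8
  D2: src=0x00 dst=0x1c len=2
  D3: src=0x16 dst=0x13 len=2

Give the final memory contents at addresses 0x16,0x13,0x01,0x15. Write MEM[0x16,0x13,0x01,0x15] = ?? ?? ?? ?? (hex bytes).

  after D0: wrote 4B at 0x13 = 65a82fef
  after D1: wrote 8B at 0x00 = 560d256f9125f0db
  after D2: wrote 2B at 0x1c = 560d
  after D3: wrote 2B at 0x13 = ef76
query mem[0x16]=0xef, mem[0x13]=0xef, mem[0x01]=0x0d, mem[0x15]=0x2f

MEM[0x16,0x13,0x01,0x15] = ef ef 0d 2f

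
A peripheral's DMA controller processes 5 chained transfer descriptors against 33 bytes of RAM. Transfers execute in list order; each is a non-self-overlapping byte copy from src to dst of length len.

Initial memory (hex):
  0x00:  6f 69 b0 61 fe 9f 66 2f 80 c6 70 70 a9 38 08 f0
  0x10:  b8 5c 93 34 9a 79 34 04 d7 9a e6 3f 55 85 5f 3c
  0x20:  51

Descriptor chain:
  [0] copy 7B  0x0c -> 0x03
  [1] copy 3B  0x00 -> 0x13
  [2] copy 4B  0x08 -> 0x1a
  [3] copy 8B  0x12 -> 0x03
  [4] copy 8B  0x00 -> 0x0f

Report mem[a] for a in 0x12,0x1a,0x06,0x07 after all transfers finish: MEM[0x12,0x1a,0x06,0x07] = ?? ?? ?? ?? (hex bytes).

D0: mem[0x03..0x09] <- [a9 38 08 f0 b8 5c 93]
D1: mem[0x13..0x15] <- [6f 69 b0]
D2: mem[0x1a..0x1d] <- [5c 93 70 70]
D3: mem[0x03..0x0a] <- [93 6f 69 b0 34 04 d7 9a]
D4: mem[0x0f..0x16] <- [6f 69 b0 93 6f 69 b0 34]
query mem[0x12]=0x93, mem[0x1a]=0x5c, mem[0x06]=0xb0, mem[0x07]=0x34

MEM[0x12,0x1a,0x06,0x07] = 93 5c b0 34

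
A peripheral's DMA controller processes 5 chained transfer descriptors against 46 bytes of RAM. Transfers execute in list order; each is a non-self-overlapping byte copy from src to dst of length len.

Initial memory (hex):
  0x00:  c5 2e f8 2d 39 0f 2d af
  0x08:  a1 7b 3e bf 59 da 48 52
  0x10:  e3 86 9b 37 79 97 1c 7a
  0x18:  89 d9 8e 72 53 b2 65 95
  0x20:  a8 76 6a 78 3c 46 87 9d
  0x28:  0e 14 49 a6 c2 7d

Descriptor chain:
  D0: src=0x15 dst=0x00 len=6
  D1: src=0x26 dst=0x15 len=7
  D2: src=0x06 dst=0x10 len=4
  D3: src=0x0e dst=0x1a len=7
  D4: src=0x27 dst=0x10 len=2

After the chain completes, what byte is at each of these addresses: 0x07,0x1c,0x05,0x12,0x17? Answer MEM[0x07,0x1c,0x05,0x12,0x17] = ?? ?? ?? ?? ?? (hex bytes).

MEM[0x07,0x1c,0x05,0x12,0x17] = af 2d 8e a1 0e

#0 dst[0x00+6] := {0x97,0x1c,0x7a,0x89,0xd9,0x8e}
#1 dst[0x15+7] := {0x87,0x9d,0x0e,0x14,0x49,0xa6,0xc2}
#2 dst[0x10+4] := {0x2d,0xaf,0xa1,0x7b}
#3 dst[0x1a+7] := {0x48,0x52,0x2d,0xaf,0xa1,0x7b,0x79}
#4 dst[0x10+2] := {0x9d,0x0e}
query mem[0x07]=0xaf, mem[0x1c]=0x2d, mem[0x05]=0x8e, mem[0x12]=0xa1, mem[0x17]=0x0e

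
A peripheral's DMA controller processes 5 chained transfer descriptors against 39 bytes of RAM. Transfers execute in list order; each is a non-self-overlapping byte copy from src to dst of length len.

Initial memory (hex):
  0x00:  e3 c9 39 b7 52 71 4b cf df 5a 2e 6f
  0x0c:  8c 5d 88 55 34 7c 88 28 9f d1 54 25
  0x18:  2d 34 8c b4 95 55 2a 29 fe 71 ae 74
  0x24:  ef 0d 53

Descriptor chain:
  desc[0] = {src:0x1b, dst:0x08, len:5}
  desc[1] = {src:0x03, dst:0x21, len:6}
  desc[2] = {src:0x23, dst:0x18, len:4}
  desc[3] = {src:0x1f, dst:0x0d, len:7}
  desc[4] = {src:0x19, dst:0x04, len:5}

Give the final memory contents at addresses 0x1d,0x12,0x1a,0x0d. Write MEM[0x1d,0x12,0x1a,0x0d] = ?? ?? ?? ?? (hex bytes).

[0] 0x1b->0x08 len=5 : b4 95 55 2a 29
[1] 0x03->0x21 len=6 : b7 52 71 4b cf b4
[2] 0x23->0x18 len=4 : 71 4b cf b4
[3] 0x1f->0x0d len=7 : 29 fe b7 52 71 4b cf
[4] 0x19->0x04 len=5 : 4b cf b4 95 55
query mem[0x1d]=0x55, mem[0x12]=0x4b, mem[0x1a]=0xcf, mem[0x0d]=0x29

MEM[0x1d,0x12,0x1a,0x0d] = 55 4b cf 29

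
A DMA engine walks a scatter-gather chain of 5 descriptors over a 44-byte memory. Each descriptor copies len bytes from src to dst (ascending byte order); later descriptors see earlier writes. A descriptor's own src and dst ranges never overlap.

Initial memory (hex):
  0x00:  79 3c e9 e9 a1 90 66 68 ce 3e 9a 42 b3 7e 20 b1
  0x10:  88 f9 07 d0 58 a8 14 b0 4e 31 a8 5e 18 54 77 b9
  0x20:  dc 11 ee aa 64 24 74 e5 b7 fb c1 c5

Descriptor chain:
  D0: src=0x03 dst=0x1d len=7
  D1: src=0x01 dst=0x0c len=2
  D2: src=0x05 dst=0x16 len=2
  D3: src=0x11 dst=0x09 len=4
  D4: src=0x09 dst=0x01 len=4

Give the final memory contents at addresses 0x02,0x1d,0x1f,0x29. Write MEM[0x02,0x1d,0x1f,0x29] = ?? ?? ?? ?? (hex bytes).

  after D0: wrote 7B at 0x1d = e9a1906668ce3e
  after D1: wrote 2B at 0x0c = 3ce9
  after D2: wrote 2B at 0x16 = 9066
  after D3: wrote 4B at 0x09 = f907d058
  after D4: wrote 4B at 0x01 = f907d058
query mem[0x02]=0x07, mem[0x1d]=0xe9, mem[0x1f]=0x90, mem[0x29]=0xfb

MEM[0x02,0x1d,0x1f,0x29] = 07 e9 90 fb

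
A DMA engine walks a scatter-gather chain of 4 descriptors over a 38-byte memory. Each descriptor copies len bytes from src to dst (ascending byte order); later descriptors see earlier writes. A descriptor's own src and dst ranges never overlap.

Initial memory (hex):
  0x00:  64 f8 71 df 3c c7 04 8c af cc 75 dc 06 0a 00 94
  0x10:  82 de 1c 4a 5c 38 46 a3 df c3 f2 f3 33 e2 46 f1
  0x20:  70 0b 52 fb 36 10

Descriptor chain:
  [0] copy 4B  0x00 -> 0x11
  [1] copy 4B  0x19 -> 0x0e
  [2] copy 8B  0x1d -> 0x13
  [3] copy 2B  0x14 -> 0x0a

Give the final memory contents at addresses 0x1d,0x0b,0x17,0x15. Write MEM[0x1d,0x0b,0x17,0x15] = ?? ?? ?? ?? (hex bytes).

#0 dst[0x11+4] := {0x64,0xf8,0x71,0xdf}
#1 dst[0x0e+4] := {0xc3,0xf2,0xf3,0x33}
#2 dst[0x13+8] := {0xe2,0x46,0xf1,0x70,0x0b,0x52,0xfb,0x36}
#3 dst[0x0a+2] := {0x46,0xf1}
query mem[0x1d]=0xe2, mem[0x0b]=0xf1, mem[0x17]=0x0b, mem[0x15]=0xf1

MEM[0x1d,0x0b,0x17,0x15] = e2 f1 0b f1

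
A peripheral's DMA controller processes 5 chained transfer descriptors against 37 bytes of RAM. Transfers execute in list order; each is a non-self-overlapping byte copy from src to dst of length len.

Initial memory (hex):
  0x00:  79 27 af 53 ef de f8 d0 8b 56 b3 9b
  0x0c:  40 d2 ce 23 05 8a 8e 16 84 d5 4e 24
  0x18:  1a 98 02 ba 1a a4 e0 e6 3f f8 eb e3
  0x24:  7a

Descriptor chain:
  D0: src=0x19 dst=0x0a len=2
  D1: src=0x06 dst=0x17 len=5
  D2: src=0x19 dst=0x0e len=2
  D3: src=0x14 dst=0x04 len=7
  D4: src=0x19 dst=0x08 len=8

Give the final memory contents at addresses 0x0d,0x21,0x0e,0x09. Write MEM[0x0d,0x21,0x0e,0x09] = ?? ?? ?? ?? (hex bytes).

D0: mem[0x0a..0x0b] <- [98 02]
D1: mem[0x17..0x1b] <- [f8 d0 8b 56 98]
D2: mem[0x0e..0x0f] <- [8b 56]
D3: mem[0x04..0x0a] <- [84 d5 4e f8 d0 8b 56]
D4: mem[0x08..0x0f] <- [8b 56 98 1a a4 e0 e6 3f]
query mem[0x0d]=0xe0, mem[0x21]=0xf8, mem[0x0e]=0xe6, mem[0x09]=0x56

MEM[0x0d,0x21,0x0e,0x09] = e0 f8 e6 56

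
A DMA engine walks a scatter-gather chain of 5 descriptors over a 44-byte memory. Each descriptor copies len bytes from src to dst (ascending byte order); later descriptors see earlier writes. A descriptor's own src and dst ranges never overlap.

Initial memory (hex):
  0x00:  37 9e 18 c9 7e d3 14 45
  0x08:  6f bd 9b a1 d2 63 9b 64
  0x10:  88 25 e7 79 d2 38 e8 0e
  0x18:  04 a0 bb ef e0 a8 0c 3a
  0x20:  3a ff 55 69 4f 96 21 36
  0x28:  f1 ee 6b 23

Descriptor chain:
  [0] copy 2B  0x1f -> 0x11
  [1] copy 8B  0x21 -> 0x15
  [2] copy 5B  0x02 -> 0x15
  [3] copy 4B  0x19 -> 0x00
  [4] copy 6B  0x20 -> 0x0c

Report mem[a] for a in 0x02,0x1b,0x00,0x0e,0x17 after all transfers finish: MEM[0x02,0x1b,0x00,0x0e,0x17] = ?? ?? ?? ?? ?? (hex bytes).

MEM[0x02,0x1b,0x00,0x0e,0x17] = 36 36 14 55 7e

#0 dst[0x11+2] := {0x3a,0x3a}
#1 dst[0x15+8] := {0xff,0x55,0x69,0x4f,0x96,0x21,0x36,0xf1}
#2 dst[0x15+5] := {0x18,0xc9,0x7e,0xd3,0x14}
#3 dst[0x00+4] := {0x14,0x21,0x36,0xf1}
#4 dst[0x0c+6] := {0x3a,0xff,0x55,0x69,0x4f,0x96}
query mem[0x02]=0x36, mem[0x1b]=0x36, mem[0x00]=0x14, mem[0x0e]=0x55, mem[0x17]=0x7e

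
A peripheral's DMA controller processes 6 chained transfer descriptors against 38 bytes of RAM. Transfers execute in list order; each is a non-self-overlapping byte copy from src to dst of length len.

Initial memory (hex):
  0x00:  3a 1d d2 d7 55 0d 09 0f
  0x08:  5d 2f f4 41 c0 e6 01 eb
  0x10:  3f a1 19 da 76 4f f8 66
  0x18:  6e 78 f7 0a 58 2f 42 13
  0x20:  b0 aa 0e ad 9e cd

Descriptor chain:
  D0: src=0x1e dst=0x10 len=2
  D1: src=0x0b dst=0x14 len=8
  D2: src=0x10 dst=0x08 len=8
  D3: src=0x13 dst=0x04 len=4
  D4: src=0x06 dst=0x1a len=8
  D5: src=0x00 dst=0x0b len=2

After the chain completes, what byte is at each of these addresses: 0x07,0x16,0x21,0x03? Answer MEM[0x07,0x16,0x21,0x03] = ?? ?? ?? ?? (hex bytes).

MEM[0x07,0x16,0x21,0x03] = e6 e6 c0 d7

[0] 0x1e->0x10 len=2 : 42 13
[1] 0x0b->0x14 len=8 : 41 c0 e6 01 eb 42 13 19
[2] 0x10->0x08 len=8 : 42 13 19 da 41 c0 e6 01
[3] 0x13->0x04 len=4 : da 41 c0 e6
[4] 0x06->0x1a len=8 : c0 e6 42 13 19 da 41 c0
[5] 0x00->0x0b len=2 : 3a 1d
query mem[0x07]=0xe6, mem[0x16]=0xe6, mem[0x21]=0xc0, mem[0x03]=0xd7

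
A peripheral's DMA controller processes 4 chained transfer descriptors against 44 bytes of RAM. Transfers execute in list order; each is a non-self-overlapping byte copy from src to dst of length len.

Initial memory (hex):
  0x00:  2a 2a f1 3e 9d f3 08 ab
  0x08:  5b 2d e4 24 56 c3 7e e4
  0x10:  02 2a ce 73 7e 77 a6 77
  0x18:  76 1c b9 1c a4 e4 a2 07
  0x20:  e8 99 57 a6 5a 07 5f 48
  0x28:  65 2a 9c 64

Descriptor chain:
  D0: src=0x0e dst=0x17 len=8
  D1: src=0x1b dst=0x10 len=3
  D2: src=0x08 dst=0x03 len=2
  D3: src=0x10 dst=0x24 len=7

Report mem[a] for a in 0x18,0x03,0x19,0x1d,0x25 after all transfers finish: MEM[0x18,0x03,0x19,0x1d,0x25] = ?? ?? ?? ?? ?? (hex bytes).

  after D0: wrote 8B at 0x17 = 7ee4022ace737e77
  after D1: wrote 3B at 0x10 = ce737e
  after D2: wrote 2B at 0x03 = 5b2d
  after D3: wrote 7B at 0x24 = ce737e737e77a6
query mem[0x18]=0xe4, mem[0x03]=0x5b, mem[0x19]=0x02, mem[0x1d]=0x7e, mem[0x25]=0x73

MEM[0x18,0x03,0x19,0x1d,0x25] = e4 5b 02 7e 73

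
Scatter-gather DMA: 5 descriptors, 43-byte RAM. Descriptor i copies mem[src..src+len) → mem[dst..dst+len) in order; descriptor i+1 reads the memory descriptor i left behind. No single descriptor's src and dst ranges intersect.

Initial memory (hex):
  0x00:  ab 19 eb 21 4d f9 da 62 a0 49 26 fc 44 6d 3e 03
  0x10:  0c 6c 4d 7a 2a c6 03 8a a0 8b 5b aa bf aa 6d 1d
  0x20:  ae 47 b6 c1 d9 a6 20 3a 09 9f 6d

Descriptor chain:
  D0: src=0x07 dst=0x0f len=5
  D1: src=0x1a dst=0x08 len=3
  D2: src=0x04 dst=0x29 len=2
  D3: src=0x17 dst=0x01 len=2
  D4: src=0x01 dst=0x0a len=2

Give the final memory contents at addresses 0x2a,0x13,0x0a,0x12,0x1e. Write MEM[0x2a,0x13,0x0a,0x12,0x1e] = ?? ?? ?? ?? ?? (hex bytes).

  after D0: wrote 5B at 0x0f = 62a04926fc
  after D1: wrote 3B at 0x08 = 5baabf
  after D2: wrote 2B at 0x29 = 4df9
  after D3: wrote 2B at 0x01 = 8aa0
  after D4: wrote 2B at 0x0a = 8aa0
query mem[0x2a]=0xf9, mem[0x13]=0xfc, mem[0x0a]=0x8a, mem[0x12]=0x26, mem[0x1e]=0x6d

MEM[0x2a,0x13,0x0a,0x12,0x1e] = f9 fc 8a 26 6d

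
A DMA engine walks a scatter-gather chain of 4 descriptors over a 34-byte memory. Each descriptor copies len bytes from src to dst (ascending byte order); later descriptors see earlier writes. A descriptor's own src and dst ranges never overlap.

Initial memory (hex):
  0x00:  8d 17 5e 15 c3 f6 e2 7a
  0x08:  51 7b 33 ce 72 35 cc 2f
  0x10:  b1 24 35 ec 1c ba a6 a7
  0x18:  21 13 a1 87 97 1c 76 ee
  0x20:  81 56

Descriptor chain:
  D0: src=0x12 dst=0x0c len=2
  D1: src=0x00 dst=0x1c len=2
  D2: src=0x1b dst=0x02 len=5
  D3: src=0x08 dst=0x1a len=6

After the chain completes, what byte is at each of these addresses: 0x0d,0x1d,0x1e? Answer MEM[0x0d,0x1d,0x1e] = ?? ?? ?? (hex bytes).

[0] 0x12->0x0c len=2 : 35 ec
[1] 0x00->0x1c len=2 : 8d 17
[2] 0x1b->0x02 len=5 : 87 8d 17 76 ee
[3] 0x08->0x1a len=6 : 51 7b 33 ce 35 ec
query mem[0x0d]=0xec, mem[0x1d]=0xce, mem[0x1e]=0x35

MEM[0x0d,0x1d,0x1e] = ec ce 35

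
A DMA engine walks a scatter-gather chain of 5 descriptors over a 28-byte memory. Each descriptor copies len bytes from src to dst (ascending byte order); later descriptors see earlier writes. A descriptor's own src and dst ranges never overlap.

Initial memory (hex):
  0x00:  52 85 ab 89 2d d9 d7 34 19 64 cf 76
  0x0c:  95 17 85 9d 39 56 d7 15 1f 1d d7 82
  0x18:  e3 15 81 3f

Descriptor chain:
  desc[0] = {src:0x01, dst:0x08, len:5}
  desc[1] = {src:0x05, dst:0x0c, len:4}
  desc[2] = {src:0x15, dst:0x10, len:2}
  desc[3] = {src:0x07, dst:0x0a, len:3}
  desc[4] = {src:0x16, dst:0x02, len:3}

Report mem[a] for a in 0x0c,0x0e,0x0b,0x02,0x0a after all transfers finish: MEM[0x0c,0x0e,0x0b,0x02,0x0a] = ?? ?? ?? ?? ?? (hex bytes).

#0 dst[0x08+5] := {0x85,0xab,0x89,0x2d,0xd9}
#1 dst[0x0c+4] := {0xd9,0xd7,0x34,0x85}
#2 dst[0x10+2] := {0x1d,0xd7}
#3 dst[0x0a+3] := {0x34,0x85,0xab}
#4 dst[0x02+3] := {0xd7,0x82,0xe3}
query mem[0x0c]=0xab, mem[0x0e]=0x34, mem[0x0b]=0x85, mem[0x02]=0xd7, mem[0x0a]=0x34

MEM[0x0c,0x0e,0x0b,0x02,0x0a] = ab 34 85 d7 34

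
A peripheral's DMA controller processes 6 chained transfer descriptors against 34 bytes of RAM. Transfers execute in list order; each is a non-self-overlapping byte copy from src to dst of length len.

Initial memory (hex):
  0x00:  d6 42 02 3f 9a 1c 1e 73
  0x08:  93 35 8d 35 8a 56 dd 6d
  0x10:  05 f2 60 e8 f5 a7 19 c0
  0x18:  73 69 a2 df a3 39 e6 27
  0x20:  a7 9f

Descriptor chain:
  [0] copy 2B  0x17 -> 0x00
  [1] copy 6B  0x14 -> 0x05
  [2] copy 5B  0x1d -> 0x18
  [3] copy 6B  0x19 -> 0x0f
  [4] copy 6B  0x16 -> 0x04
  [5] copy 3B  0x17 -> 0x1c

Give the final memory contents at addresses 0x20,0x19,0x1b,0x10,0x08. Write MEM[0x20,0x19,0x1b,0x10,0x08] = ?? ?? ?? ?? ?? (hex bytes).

MEM[0x20,0x19,0x1b,0x10,0x08] = a7 e6 a7 27 27

D0: mem[0x00..0x01] <- [c0 73]
D1: mem[0x05..0x0a] <- [f5 a7 19 c0 73 69]
D2: mem[0x18..0x1c] <- [39 e6 27 a7 9f]
D3: mem[0x0f..0x14] <- [e6 27 a7 9f 39 e6]
D4: mem[0x04..0x09] <- [19 c0 39 e6 27 a7]
D5: mem[0x1c..0x1e] <- [c0 39 e6]
query mem[0x20]=0xa7, mem[0x19]=0xe6, mem[0x1b]=0xa7, mem[0x10]=0x27, mem[0x08]=0x27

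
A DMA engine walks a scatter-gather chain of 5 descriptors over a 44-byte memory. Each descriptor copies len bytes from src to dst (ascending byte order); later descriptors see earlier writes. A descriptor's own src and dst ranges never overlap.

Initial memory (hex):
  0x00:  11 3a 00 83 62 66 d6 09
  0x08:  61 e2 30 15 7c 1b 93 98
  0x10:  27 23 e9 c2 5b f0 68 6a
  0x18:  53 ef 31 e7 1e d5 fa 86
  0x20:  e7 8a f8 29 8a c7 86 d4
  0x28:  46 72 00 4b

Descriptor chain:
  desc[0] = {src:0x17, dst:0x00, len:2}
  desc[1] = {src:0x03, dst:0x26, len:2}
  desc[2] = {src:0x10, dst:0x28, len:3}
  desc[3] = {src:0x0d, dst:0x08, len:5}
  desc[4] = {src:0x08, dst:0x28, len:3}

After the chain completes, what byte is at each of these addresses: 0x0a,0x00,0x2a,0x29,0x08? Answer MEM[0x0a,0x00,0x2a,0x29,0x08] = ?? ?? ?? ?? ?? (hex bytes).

#0 dst[0x00+2] := {0x6a,0x53}
#1 dst[0x26+2] := {0x83,0x62}
#2 dst[0x28+3] := {0x27,0x23,0xe9}
#3 dst[0x08+5] := {0x1b,0x93,0x98,0x27,0x23}
#4 dst[0x28+3] := {0x1b,0x93,0x98}
query mem[0x0a]=0x98, mem[0x00]=0x6a, mem[0x2a]=0x98, mem[0x29]=0x93, mem[0x08]=0x1b

MEM[0x0a,0x00,0x2a,0x29,0x08] = 98 6a 98 93 1b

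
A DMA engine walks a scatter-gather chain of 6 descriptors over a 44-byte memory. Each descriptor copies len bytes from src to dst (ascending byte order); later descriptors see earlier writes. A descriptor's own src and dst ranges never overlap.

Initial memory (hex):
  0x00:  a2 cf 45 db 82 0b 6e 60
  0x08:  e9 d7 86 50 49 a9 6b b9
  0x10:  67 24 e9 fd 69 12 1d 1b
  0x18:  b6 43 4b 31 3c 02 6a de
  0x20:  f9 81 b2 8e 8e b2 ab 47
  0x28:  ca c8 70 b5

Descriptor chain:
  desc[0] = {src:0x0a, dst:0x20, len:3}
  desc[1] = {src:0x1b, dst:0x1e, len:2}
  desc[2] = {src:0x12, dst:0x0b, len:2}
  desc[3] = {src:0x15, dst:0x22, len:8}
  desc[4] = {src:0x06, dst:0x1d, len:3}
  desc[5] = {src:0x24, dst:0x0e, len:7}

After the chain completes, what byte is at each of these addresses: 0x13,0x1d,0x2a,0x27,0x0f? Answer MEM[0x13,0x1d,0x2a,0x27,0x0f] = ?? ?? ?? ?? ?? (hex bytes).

MEM[0x13,0x1d,0x2a,0x27,0x0f] = 3c 6e 70 4b b6

D0: mem[0x20..0x22] <- [86 50 49]
D1: mem[0x1e..0x1f] <- [31 3c]
D2: mem[0x0b..0x0c] <- [e9 fd]
D3: mem[0x22..0x29] <- [12 1d 1b b6 43 4b 31 3c]
D4: mem[0x1d..0x1f] <- [6e 60 e9]
D5: mem[0x0e..0x14] <- [1b b6 43 4b 31 3c 70]
query mem[0x13]=0x3c, mem[0x1d]=0x6e, mem[0x2a]=0x70, mem[0x27]=0x4b, mem[0x0f]=0xb6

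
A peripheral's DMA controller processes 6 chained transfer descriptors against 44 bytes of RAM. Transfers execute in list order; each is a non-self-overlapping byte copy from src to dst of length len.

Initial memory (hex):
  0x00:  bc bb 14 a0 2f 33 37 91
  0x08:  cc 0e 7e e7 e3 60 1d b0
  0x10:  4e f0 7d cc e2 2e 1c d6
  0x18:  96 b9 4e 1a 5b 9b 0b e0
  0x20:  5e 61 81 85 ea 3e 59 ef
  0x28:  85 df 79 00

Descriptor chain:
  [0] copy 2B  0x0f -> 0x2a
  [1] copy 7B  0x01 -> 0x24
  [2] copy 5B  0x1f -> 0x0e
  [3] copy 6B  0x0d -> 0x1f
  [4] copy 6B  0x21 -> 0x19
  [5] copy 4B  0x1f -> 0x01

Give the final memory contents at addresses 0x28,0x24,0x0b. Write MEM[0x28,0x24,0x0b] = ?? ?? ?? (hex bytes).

[0] 0x0f->0x2a len=2 : b0 4e
[1] 0x01->0x24 len=7 : bb 14 a0 2f 33 37 91
[2] 0x1f->0x0e len=5 : e0 5e 61 81 85
[3] 0x0d->0x1f len=6 : 60 e0 5e 61 81 85
[4] 0x21->0x19 len=6 : 5e 61 81 85 14 a0
[5] 0x1f->0x01 len=4 : 60 e0 5e 61
query mem[0x28]=0x33, mem[0x24]=0x85, mem[0x0b]=0xe7

MEM[0x28,0x24,0x0b] = 33 85 e7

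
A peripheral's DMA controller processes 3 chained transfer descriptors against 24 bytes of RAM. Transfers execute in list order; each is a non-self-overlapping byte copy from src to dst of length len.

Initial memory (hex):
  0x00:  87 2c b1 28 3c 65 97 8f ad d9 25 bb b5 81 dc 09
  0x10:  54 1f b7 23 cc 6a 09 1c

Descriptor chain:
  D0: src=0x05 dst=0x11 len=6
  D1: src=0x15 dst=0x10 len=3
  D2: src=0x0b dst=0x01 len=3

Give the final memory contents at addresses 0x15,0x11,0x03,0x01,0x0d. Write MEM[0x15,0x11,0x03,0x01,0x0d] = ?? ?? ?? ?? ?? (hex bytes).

MEM[0x15,0x11,0x03,0x01,0x0d] = d9 25 81 bb 81

#0 dst[0x11+6] := {0x65,0x97,0x8f,0xad,0xd9,0x25}
#1 dst[0x10+3] := {0xd9,0x25,0x1c}
#2 dst[0x01+3] := {0xbb,0xb5,0x81}
query mem[0x15]=0xd9, mem[0x11]=0x25, mem[0x03]=0x81, mem[0x01]=0xbb, mem[0x0d]=0x81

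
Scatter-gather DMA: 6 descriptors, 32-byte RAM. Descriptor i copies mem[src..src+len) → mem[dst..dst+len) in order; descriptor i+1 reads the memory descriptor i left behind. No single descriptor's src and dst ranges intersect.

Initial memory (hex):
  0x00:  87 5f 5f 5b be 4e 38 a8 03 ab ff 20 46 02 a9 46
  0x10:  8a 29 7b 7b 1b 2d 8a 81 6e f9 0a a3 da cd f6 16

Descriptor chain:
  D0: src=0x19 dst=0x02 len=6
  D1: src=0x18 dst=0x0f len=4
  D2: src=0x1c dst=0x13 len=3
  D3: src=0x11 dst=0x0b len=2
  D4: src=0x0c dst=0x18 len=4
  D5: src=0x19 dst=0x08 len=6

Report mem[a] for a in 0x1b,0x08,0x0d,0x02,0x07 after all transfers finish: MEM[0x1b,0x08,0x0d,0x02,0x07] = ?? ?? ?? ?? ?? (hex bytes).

MEM[0x1b,0x08,0x0d,0x02,0x07] = 6e 02 f6 f9 f6

  after D0: wrote 6B at 0x02 = f90aa3dacdf6
  after D1: wrote 4B at 0x0f = 6ef90aa3
  after D2: wrote 3B at 0x13 = dacdf6
  after D3: wrote 2B at 0x0b = 0aa3
  after D4: wrote 4B at 0x18 = a302a96e
  after D5: wrote 6B at 0x08 = 02a96edacdf6
query mem[0x1b]=0x6e, mem[0x08]=0x02, mem[0x0d]=0xf6, mem[0x02]=0xf9, mem[0x07]=0xf6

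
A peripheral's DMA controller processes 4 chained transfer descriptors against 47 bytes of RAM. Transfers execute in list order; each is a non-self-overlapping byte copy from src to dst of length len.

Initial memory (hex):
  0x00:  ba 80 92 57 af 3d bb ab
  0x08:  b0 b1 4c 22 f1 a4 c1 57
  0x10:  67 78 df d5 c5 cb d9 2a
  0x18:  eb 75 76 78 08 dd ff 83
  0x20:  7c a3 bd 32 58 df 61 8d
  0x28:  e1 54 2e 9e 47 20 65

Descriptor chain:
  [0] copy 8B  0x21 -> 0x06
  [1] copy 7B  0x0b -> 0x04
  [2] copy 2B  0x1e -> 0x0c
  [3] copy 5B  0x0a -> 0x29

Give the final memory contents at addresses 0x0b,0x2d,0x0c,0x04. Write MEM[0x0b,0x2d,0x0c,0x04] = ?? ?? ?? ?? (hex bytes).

MEM[0x0b,0x2d,0x0c,0x04] = 61 c1 ff 61

  after D0: wrote 8B at 0x06 = a3bd3258df618de1
  after D1: wrote 7B at 0x04 = 618de1c1576778
  after D2: wrote 2B at 0x0c = ff83
  after D3: wrote 5B at 0x29 = 7861ff83c1
query mem[0x0b]=0x61, mem[0x2d]=0xc1, mem[0x0c]=0xff, mem[0x04]=0x61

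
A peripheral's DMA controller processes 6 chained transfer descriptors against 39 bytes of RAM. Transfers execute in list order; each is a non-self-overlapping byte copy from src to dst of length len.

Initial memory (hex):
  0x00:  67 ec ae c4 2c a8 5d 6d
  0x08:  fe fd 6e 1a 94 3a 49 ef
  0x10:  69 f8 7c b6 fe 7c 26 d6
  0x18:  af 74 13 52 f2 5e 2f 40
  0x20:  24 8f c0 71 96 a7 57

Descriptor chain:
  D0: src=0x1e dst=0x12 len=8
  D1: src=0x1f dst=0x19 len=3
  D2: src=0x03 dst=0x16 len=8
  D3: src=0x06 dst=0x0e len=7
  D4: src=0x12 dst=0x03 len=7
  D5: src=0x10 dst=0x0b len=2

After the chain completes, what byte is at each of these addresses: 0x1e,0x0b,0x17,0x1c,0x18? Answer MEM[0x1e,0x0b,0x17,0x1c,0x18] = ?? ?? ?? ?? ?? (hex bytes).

MEM[0x1e,0x0b,0x17,0x1c,0x18] = 2f fe 2c fd a8

D0: mem[0x12..0x19] <- [2f 40 24 8f c0 71 96 a7]
D1: mem[0x19..0x1b] <- [40 24 8f]
D2: mem[0x16..0x1d] <- [c4 2c a8 5d 6d fe fd 6e]
D3: mem[0x0e..0x14] <- [5d 6d fe fd 6e 1a 94]
D4: mem[0x03..0x09] <- [6e 1a 94 8f c4 2c a8]
D5: mem[0x0b..0x0c] <- [fe fd]
query mem[0x1e]=0x2f, mem[0x0b]=0xfe, mem[0x17]=0x2c, mem[0x1c]=0xfd, mem[0x18]=0xa8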